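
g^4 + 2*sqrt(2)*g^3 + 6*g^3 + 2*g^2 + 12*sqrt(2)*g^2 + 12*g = g*(g + 6)*(g + sqrt(2))^2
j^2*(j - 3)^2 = j^4 - 6*j^3 + 9*j^2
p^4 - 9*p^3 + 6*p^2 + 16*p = p*(p - 8)*(p - 2)*(p + 1)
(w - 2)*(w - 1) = w^2 - 3*w + 2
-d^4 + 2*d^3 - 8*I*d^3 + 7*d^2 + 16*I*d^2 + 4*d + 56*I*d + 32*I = (d - 4)*(d + 8*I)*(I*d + I)^2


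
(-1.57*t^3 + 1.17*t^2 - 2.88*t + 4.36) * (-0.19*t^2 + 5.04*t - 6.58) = 0.2983*t^5 - 8.1351*t^4 + 16.7746*t^3 - 23.0422*t^2 + 40.9248*t - 28.6888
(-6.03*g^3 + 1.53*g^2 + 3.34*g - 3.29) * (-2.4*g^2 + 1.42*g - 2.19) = 14.472*g^5 - 12.2346*g^4 + 7.3623*g^3 + 9.2881*g^2 - 11.9864*g + 7.2051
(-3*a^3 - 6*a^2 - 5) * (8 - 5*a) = 15*a^4 + 6*a^3 - 48*a^2 + 25*a - 40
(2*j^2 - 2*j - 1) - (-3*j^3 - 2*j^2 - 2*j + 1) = 3*j^3 + 4*j^2 - 2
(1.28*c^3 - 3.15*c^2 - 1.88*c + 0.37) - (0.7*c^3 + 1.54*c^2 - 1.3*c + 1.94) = 0.58*c^3 - 4.69*c^2 - 0.58*c - 1.57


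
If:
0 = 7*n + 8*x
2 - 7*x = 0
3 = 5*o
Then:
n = -16/49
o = 3/5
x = 2/7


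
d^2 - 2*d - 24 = (d - 6)*(d + 4)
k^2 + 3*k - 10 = (k - 2)*(k + 5)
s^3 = s^3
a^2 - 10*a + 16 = (a - 8)*(a - 2)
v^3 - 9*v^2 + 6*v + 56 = (v - 7)*(v - 4)*(v + 2)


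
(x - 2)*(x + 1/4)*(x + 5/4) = x^3 - x^2/2 - 43*x/16 - 5/8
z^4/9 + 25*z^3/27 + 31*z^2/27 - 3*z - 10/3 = (z/3 + 1/3)*(z/3 + 1)*(z - 5/3)*(z + 6)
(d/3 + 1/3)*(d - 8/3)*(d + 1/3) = d^3/3 - 4*d^2/9 - 29*d/27 - 8/27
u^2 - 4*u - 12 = (u - 6)*(u + 2)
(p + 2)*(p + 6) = p^2 + 8*p + 12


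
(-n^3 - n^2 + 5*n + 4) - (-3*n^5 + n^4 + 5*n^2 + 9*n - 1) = 3*n^5 - n^4 - n^3 - 6*n^2 - 4*n + 5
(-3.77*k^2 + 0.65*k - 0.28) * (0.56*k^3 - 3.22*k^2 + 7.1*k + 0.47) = -2.1112*k^5 + 12.5034*k^4 - 29.0168*k^3 + 3.7447*k^2 - 1.6825*k - 0.1316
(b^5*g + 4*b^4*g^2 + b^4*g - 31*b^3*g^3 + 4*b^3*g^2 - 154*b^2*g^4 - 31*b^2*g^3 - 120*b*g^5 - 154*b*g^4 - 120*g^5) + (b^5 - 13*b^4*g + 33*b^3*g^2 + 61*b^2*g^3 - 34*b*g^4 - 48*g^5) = b^5*g + b^5 + 4*b^4*g^2 - 12*b^4*g - 31*b^3*g^3 + 37*b^3*g^2 - 154*b^2*g^4 + 30*b^2*g^3 - 120*b*g^5 - 188*b*g^4 - 168*g^5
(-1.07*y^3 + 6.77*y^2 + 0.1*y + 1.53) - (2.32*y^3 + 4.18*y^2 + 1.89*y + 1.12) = -3.39*y^3 + 2.59*y^2 - 1.79*y + 0.41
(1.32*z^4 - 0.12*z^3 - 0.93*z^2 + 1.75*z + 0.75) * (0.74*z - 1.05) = 0.9768*z^5 - 1.4748*z^4 - 0.5622*z^3 + 2.2715*z^2 - 1.2825*z - 0.7875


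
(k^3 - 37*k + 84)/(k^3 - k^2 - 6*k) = (k^2 + 3*k - 28)/(k*(k + 2))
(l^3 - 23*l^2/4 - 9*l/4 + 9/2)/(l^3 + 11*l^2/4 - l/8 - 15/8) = 2*(l - 6)/(2*l + 5)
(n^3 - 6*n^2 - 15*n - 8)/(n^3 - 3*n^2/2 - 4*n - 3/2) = 2*(n^2 - 7*n - 8)/(2*n^2 - 5*n - 3)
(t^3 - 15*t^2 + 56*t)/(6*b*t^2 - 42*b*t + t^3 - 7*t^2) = (t - 8)/(6*b + t)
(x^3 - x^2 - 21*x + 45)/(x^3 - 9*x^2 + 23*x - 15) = (x^2 + 2*x - 15)/(x^2 - 6*x + 5)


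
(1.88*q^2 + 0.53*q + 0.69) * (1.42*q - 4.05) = 2.6696*q^3 - 6.8614*q^2 - 1.1667*q - 2.7945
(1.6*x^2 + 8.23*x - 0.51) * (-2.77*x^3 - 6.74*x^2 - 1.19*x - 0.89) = -4.432*x^5 - 33.5811*x^4 - 55.9615*x^3 - 7.7803*x^2 - 6.7178*x + 0.4539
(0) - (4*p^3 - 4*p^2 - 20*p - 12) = -4*p^3 + 4*p^2 + 20*p + 12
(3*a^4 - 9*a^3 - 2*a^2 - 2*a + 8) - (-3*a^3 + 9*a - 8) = 3*a^4 - 6*a^3 - 2*a^2 - 11*a + 16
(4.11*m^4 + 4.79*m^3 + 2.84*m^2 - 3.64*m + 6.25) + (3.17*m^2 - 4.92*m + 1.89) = 4.11*m^4 + 4.79*m^3 + 6.01*m^2 - 8.56*m + 8.14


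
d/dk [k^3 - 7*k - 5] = 3*k^2 - 7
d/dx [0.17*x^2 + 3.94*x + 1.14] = 0.34*x + 3.94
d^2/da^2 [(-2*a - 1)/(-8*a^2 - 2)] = 4*(8*a^3 + 12*a^2 - 6*a - 1)/(64*a^6 + 48*a^4 + 12*a^2 + 1)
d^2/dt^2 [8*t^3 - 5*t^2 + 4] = 48*t - 10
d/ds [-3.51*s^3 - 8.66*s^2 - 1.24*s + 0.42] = -10.53*s^2 - 17.32*s - 1.24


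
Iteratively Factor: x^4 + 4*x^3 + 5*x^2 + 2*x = (x + 2)*(x^3 + 2*x^2 + x) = x*(x + 2)*(x^2 + 2*x + 1) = x*(x + 1)*(x + 2)*(x + 1)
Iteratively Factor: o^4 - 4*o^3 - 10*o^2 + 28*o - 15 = (o - 1)*(o^3 - 3*o^2 - 13*o + 15) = (o - 1)*(o + 3)*(o^2 - 6*o + 5) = (o - 5)*(o - 1)*(o + 3)*(o - 1)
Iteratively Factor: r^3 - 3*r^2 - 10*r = (r - 5)*(r^2 + 2*r) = (r - 5)*(r + 2)*(r)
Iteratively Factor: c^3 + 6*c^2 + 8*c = (c + 4)*(c^2 + 2*c) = c*(c + 4)*(c + 2)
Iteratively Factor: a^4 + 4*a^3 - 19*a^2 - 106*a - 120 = (a - 5)*(a^3 + 9*a^2 + 26*a + 24) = (a - 5)*(a + 4)*(a^2 + 5*a + 6) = (a - 5)*(a + 3)*(a + 4)*(a + 2)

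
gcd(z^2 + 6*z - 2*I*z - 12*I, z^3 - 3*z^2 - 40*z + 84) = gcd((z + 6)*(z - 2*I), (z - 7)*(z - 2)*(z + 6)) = z + 6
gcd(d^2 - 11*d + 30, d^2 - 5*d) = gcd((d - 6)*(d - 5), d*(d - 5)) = d - 5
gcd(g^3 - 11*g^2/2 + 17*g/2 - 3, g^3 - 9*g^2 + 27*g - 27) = g - 3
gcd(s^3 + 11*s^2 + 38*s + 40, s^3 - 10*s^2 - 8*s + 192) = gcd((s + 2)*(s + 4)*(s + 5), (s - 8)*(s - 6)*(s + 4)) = s + 4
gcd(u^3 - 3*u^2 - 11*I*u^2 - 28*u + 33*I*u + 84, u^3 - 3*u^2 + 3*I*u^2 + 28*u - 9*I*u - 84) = u^2 + u*(-3 - 4*I) + 12*I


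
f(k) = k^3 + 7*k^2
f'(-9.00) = 117.00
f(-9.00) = -162.00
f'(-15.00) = 465.00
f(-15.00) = -1800.00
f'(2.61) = 56.98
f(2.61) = 65.46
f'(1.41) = 25.70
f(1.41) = 16.72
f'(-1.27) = -12.94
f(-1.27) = 9.24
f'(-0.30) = -3.93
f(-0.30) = 0.60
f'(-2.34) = -16.33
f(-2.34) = 25.52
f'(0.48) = 7.41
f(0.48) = 1.72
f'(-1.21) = -12.55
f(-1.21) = 8.48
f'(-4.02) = -7.80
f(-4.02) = 48.16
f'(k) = 3*k^2 + 14*k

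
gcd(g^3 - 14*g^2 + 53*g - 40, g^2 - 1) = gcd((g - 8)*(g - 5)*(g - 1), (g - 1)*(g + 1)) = g - 1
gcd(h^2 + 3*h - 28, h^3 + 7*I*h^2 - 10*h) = 1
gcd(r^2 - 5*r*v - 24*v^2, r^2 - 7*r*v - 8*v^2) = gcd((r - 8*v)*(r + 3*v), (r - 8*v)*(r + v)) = r - 8*v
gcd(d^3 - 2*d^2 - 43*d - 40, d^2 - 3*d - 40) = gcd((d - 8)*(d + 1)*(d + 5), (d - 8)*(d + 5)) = d^2 - 3*d - 40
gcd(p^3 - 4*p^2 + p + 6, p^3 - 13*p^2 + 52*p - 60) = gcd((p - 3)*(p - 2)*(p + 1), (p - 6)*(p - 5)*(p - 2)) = p - 2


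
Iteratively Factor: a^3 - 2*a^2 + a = (a - 1)*(a^2 - a) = a*(a - 1)*(a - 1)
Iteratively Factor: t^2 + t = (t + 1)*(t)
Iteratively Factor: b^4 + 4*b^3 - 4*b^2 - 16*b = (b + 2)*(b^3 + 2*b^2 - 8*b) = (b + 2)*(b + 4)*(b^2 - 2*b) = b*(b + 2)*(b + 4)*(b - 2)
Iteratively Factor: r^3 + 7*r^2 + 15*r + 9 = (r + 3)*(r^2 + 4*r + 3) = (r + 1)*(r + 3)*(r + 3)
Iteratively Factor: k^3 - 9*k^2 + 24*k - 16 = (k - 1)*(k^2 - 8*k + 16) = (k - 4)*(k - 1)*(k - 4)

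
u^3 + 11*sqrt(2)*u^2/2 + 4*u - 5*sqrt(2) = (u - sqrt(2)/2)*(u + sqrt(2))*(u + 5*sqrt(2))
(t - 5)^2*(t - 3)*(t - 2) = t^4 - 15*t^3 + 81*t^2 - 185*t + 150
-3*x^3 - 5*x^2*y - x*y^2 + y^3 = (-3*x + y)*(x + y)^2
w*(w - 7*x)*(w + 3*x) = w^3 - 4*w^2*x - 21*w*x^2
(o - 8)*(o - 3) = o^2 - 11*o + 24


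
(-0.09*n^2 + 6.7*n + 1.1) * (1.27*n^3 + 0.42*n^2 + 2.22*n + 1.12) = -0.1143*n^5 + 8.4712*n^4 + 4.0112*n^3 + 15.2352*n^2 + 9.946*n + 1.232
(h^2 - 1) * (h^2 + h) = h^4 + h^3 - h^2 - h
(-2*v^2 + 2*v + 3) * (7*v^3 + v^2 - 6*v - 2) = -14*v^5 + 12*v^4 + 35*v^3 - 5*v^2 - 22*v - 6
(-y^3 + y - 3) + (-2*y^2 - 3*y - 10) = -y^3 - 2*y^2 - 2*y - 13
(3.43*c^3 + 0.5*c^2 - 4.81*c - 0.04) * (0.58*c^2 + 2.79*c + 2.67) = 1.9894*c^5 + 9.8597*c^4 + 7.7633*c^3 - 12.1081*c^2 - 12.9543*c - 0.1068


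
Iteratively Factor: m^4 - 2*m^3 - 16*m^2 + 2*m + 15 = (m + 3)*(m^3 - 5*m^2 - m + 5) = (m - 5)*(m + 3)*(m^2 - 1) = (m - 5)*(m + 1)*(m + 3)*(m - 1)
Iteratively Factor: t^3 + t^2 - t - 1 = (t - 1)*(t^2 + 2*t + 1) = (t - 1)*(t + 1)*(t + 1)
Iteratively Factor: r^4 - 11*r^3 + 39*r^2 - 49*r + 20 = (r - 1)*(r^3 - 10*r^2 + 29*r - 20) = (r - 1)^2*(r^2 - 9*r + 20) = (r - 5)*(r - 1)^2*(r - 4)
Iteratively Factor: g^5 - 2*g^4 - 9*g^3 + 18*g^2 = (g + 3)*(g^4 - 5*g^3 + 6*g^2) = (g - 2)*(g + 3)*(g^3 - 3*g^2) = g*(g - 2)*(g + 3)*(g^2 - 3*g) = g^2*(g - 2)*(g + 3)*(g - 3)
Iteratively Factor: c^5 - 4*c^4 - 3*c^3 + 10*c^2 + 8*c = (c + 1)*(c^4 - 5*c^3 + 2*c^2 + 8*c) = (c - 4)*(c + 1)*(c^3 - c^2 - 2*c) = (c - 4)*(c - 2)*(c + 1)*(c^2 + c) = c*(c - 4)*(c - 2)*(c + 1)*(c + 1)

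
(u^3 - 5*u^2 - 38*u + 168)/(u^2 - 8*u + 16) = (u^2 - u - 42)/(u - 4)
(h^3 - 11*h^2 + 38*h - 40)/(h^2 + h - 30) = (h^2 - 6*h + 8)/(h + 6)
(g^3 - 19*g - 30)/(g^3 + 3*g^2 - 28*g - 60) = (g + 3)/(g + 6)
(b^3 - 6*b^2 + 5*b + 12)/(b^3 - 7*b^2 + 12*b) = (b + 1)/b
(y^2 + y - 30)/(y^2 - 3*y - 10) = (y + 6)/(y + 2)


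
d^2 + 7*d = d*(d + 7)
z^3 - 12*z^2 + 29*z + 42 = (z - 7)*(z - 6)*(z + 1)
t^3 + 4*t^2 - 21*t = t*(t - 3)*(t + 7)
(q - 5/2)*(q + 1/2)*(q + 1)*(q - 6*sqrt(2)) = q^4 - 6*sqrt(2)*q^3 - q^3 - 13*q^2/4 + 6*sqrt(2)*q^2 - 5*q/4 + 39*sqrt(2)*q/2 + 15*sqrt(2)/2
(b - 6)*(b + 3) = b^2 - 3*b - 18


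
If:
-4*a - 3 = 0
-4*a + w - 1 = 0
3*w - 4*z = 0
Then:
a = -3/4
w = -2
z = -3/2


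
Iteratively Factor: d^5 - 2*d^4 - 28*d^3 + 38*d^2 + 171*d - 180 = (d - 3)*(d^4 + d^3 - 25*d^2 - 37*d + 60) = (d - 5)*(d - 3)*(d^3 + 6*d^2 + 5*d - 12) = (d - 5)*(d - 3)*(d + 4)*(d^2 + 2*d - 3) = (d - 5)*(d - 3)*(d - 1)*(d + 4)*(d + 3)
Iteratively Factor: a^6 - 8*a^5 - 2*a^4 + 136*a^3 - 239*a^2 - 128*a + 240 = (a - 5)*(a^5 - 3*a^4 - 17*a^3 + 51*a^2 + 16*a - 48) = (a - 5)*(a - 3)*(a^4 - 17*a^2 + 16) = (a - 5)*(a - 3)*(a + 4)*(a^3 - 4*a^2 - a + 4) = (a - 5)*(a - 3)*(a + 1)*(a + 4)*(a^2 - 5*a + 4) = (a - 5)*(a - 4)*(a - 3)*(a + 1)*(a + 4)*(a - 1)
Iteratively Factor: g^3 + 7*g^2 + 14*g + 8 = (g + 2)*(g^2 + 5*g + 4) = (g + 2)*(g + 4)*(g + 1)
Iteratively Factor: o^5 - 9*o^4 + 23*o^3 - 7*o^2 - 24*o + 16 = (o - 4)*(o^4 - 5*o^3 + 3*o^2 + 5*o - 4) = (o - 4)*(o - 1)*(o^3 - 4*o^2 - o + 4) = (o - 4)^2*(o - 1)*(o^2 - 1) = (o - 4)^2*(o - 1)^2*(o + 1)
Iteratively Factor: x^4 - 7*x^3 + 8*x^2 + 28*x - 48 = (x + 2)*(x^3 - 9*x^2 + 26*x - 24) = (x - 2)*(x + 2)*(x^2 - 7*x + 12) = (x - 4)*(x - 2)*(x + 2)*(x - 3)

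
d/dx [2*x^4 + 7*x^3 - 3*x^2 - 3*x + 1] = 8*x^3 + 21*x^2 - 6*x - 3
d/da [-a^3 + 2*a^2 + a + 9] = -3*a^2 + 4*a + 1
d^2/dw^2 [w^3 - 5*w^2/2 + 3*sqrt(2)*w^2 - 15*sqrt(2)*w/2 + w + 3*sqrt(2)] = 6*w - 5 + 6*sqrt(2)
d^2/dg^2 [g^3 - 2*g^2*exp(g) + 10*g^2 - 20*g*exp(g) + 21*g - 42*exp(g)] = -2*g^2*exp(g) - 28*g*exp(g) + 6*g - 86*exp(g) + 20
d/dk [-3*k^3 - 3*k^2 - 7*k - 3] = -9*k^2 - 6*k - 7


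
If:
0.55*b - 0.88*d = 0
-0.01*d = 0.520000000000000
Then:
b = -83.20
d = -52.00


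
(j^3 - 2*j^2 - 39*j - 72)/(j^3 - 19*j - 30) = (j^2 - 5*j - 24)/(j^2 - 3*j - 10)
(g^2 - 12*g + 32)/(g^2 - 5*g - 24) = (g - 4)/(g + 3)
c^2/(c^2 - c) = c/(c - 1)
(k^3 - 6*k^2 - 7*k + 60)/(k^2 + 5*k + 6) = (k^2 - 9*k + 20)/(k + 2)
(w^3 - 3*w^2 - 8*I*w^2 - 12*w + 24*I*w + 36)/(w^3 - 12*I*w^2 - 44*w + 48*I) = (w - 3)/(w - 4*I)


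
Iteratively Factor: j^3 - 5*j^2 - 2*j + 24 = (j + 2)*(j^2 - 7*j + 12) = (j - 3)*(j + 2)*(j - 4)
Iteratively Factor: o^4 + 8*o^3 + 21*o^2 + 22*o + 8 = (o + 4)*(o^3 + 4*o^2 + 5*o + 2) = (o + 1)*(o + 4)*(o^2 + 3*o + 2) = (o + 1)*(o + 2)*(o + 4)*(o + 1)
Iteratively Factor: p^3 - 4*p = (p - 2)*(p^2 + 2*p) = p*(p - 2)*(p + 2)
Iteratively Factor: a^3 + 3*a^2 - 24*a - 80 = (a + 4)*(a^2 - a - 20) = (a - 5)*(a + 4)*(a + 4)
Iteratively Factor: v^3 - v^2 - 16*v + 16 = (v - 1)*(v^2 - 16) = (v - 1)*(v + 4)*(v - 4)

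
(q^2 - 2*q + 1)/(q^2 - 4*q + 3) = (q - 1)/(q - 3)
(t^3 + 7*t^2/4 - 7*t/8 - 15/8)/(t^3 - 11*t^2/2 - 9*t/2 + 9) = (t + 5/4)/(t - 6)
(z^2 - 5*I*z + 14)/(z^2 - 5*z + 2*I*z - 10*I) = (z - 7*I)/(z - 5)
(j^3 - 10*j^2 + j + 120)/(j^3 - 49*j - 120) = (j - 5)/(j + 5)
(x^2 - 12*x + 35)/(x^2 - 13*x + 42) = (x - 5)/(x - 6)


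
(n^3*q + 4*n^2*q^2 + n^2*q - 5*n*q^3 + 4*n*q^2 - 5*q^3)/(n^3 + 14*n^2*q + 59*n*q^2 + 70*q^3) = q*(n^2 - n*q + n - q)/(n^2 + 9*n*q + 14*q^2)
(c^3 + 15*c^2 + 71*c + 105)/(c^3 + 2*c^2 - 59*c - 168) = (c + 5)/(c - 8)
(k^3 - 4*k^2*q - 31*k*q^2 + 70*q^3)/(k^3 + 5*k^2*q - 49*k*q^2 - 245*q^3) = (k - 2*q)/(k + 7*q)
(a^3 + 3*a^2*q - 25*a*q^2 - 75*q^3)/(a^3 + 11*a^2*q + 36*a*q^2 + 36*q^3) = (a^2 - 25*q^2)/(a^2 + 8*a*q + 12*q^2)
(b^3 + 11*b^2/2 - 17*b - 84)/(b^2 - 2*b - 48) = (b^2 - b/2 - 14)/(b - 8)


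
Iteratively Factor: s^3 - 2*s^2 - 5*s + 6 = (s - 3)*(s^2 + s - 2) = (s - 3)*(s - 1)*(s + 2)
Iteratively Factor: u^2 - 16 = (u + 4)*(u - 4)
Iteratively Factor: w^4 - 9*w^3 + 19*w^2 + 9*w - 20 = (w + 1)*(w^3 - 10*w^2 + 29*w - 20) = (w - 4)*(w + 1)*(w^2 - 6*w + 5) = (w - 5)*(w - 4)*(w + 1)*(w - 1)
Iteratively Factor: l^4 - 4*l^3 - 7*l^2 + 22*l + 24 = (l - 3)*(l^3 - l^2 - 10*l - 8) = (l - 4)*(l - 3)*(l^2 + 3*l + 2) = (l - 4)*(l - 3)*(l + 1)*(l + 2)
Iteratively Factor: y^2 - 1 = (y + 1)*(y - 1)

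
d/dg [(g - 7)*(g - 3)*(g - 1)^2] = 4*g^3 - 36*g^2 + 84*g - 52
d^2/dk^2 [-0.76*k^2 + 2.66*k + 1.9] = -1.52000000000000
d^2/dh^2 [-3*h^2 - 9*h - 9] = -6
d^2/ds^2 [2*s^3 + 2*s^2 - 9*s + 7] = 12*s + 4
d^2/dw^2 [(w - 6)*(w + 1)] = 2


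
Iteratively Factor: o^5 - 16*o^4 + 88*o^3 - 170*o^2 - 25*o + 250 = (o - 5)*(o^4 - 11*o^3 + 33*o^2 - 5*o - 50) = (o - 5)*(o - 2)*(o^3 - 9*o^2 + 15*o + 25) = (o - 5)^2*(o - 2)*(o^2 - 4*o - 5) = (o - 5)^3*(o - 2)*(o + 1)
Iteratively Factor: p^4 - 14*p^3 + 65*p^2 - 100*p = (p - 4)*(p^3 - 10*p^2 + 25*p) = (p - 5)*(p - 4)*(p^2 - 5*p) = p*(p - 5)*(p - 4)*(p - 5)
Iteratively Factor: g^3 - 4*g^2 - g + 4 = (g + 1)*(g^2 - 5*g + 4) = (g - 1)*(g + 1)*(g - 4)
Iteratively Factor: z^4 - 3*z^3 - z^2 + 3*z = (z - 1)*(z^3 - 2*z^2 - 3*z) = z*(z - 1)*(z^2 - 2*z - 3) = z*(z - 1)*(z + 1)*(z - 3)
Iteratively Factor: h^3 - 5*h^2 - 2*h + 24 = (h + 2)*(h^2 - 7*h + 12) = (h - 4)*(h + 2)*(h - 3)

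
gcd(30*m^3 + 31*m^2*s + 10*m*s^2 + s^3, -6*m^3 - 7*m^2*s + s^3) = 2*m + s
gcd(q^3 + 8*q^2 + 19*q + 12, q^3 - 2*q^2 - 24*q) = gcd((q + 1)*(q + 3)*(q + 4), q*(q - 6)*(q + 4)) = q + 4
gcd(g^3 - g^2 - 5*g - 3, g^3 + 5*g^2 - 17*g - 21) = g^2 - 2*g - 3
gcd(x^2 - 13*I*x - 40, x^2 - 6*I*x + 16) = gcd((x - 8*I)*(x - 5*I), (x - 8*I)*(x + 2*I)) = x - 8*I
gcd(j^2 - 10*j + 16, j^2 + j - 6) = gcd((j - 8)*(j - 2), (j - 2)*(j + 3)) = j - 2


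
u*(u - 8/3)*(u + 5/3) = u^3 - u^2 - 40*u/9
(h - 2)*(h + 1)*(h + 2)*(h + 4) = h^4 + 5*h^3 - 20*h - 16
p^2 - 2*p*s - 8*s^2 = (p - 4*s)*(p + 2*s)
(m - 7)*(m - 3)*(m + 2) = m^3 - 8*m^2 + m + 42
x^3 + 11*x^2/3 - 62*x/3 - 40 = (x - 4)*(x + 5/3)*(x + 6)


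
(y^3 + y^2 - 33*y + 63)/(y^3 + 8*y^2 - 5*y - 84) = (y - 3)/(y + 4)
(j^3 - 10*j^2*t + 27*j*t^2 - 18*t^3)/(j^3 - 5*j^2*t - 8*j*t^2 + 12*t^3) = (j - 3*t)/(j + 2*t)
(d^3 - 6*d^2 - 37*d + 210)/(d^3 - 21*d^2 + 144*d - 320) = (d^2 - d - 42)/(d^2 - 16*d + 64)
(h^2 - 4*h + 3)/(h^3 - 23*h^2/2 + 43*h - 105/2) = 2*(h - 1)/(2*h^2 - 17*h + 35)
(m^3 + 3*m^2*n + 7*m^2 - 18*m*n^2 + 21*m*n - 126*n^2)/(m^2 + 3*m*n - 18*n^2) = m + 7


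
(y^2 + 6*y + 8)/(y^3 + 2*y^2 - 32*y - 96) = (y + 2)/(y^2 - 2*y - 24)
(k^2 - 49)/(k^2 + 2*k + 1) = (k^2 - 49)/(k^2 + 2*k + 1)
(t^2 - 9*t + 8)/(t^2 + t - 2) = (t - 8)/(t + 2)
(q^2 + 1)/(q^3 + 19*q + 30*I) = (q^2 + 1)/(q^3 + 19*q + 30*I)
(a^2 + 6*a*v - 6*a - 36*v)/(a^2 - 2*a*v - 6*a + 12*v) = (-a - 6*v)/(-a + 2*v)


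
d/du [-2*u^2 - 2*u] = -4*u - 2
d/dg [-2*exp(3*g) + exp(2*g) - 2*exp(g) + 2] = 2*(-3*exp(2*g) + exp(g) - 1)*exp(g)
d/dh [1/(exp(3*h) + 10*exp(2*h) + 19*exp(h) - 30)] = (-3*exp(2*h) - 20*exp(h) - 19)*exp(h)/(exp(3*h) + 10*exp(2*h) + 19*exp(h) - 30)^2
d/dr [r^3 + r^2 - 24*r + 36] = 3*r^2 + 2*r - 24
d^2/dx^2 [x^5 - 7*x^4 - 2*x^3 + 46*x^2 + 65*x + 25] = 20*x^3 - 84*x^2 - 12*x + 92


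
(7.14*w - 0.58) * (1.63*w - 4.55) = 11.6382*w^2 - 33.4324*w + 2.639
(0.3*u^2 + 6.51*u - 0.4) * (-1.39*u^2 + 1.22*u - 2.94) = -0.417*u^4 - 8.6829*u^3 + 7.6162*u^2 - 19.6274*u + 1.176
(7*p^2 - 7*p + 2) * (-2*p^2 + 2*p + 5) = -14*p^4 + 28*p^3 + 17*p^2 - 31*p + 10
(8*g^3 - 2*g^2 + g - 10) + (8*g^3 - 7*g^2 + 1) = 16*g^3 - 9*g^2 + g - 9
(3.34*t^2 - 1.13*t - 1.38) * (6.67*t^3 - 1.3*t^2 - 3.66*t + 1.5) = 22.2778*t^5 - 11.8791*t^4 - 19.96*t^3 + 10.9398*t^2 + 3.3558*t - 2.07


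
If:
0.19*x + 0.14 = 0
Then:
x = -0.74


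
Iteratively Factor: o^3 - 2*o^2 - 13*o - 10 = (o - 5)*(o^2 + 3*o + 2) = (o - 5)*(o + 1)*(o + 2)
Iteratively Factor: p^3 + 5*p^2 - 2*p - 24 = (p + 4)*(p^2 + p - 6) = (p + 3)*(p + 4)*(p - 2)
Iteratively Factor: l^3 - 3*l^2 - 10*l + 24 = (l + 3)*(l^2 - 6*l + 8) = (l - 2)*(l + 3)*(l - 4)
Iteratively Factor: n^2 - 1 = (n - 1)*(n + 1)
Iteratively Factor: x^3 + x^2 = (x + 1)*(x^2) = x*(x + 1)*(x)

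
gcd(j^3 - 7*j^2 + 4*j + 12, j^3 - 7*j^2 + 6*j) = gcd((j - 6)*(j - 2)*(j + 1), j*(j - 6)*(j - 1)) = j - 6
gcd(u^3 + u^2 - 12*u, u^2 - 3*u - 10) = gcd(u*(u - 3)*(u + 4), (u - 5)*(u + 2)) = 1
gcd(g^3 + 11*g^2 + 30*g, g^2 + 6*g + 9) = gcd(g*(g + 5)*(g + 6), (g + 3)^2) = 1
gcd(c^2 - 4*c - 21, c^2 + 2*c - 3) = c + 3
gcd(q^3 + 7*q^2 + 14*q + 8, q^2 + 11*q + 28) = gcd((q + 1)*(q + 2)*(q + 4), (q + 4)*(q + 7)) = q + 4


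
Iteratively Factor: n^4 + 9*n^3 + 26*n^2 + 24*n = (n)*(n^3 + 9*n^2 + 26*n + 24) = n*(n + 2)*(n^2 + 7*n + 12) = n*(n + 2)*(n + 4)*(n + 3)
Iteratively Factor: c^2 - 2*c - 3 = (c + 1)*(c - 3)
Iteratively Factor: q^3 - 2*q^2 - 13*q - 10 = (q - 5)*(q^2 + 3*q + 2) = (q - 5)*(q + 1)*(q + 2)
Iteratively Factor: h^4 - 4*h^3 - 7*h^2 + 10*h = (h)*(h^3 - 4*h^2 - 7*h + 10) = h*(h - 1)*(h^2 - 3*h - 10) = h*(h - 5)*(h - 1)*(h + 2)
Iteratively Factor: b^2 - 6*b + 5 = (b - 1)*(b - 5)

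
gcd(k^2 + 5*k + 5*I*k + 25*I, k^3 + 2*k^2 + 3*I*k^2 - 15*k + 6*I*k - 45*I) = k + 5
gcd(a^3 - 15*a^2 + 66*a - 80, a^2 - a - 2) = a - 2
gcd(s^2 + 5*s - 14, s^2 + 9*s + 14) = s + 7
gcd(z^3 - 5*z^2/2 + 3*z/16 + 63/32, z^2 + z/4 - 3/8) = z + 3/4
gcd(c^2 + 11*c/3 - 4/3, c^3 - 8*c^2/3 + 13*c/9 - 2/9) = c - 1/3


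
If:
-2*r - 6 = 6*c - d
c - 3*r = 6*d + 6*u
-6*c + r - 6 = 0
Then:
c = -6*u/125 - 126/125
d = -108*u/125 - 18/125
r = -36*u/125 - 6/125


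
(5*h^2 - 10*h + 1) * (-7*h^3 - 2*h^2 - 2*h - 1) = -35*h^5 + 60*h^4 + 3*h^3 + 13*h^2 + 8*h - 1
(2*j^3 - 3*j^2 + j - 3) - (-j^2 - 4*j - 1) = 2*j^3 - 2*j^2 + 5*j - 2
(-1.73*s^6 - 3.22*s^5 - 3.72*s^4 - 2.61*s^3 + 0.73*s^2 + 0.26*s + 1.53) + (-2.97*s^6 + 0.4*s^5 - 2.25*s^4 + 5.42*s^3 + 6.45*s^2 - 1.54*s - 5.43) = -4.7*s^6 - 2.82*s^5 - 5.97*s^4 + 2.81*s^3 + 7.18*s^2 - 1.28*s - 3.9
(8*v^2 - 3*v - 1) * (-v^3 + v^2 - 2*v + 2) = -8*v^5 + 11*v^4 - 18*v^3 + 21*v^2 - 4*v - 2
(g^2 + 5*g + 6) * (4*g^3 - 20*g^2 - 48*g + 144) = 4*g^5 - 124*g^3 - 216*g^2 + 432*g + 864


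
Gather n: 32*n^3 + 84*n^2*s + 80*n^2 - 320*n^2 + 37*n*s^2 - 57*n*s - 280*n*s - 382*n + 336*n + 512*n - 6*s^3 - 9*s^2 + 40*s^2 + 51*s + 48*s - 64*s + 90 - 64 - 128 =32*n^3 + n^2*(84*s - 240) + n*(37*s^2 - 337*s + 466) - 6*s^3 + 31*s^2 + 35*s - 102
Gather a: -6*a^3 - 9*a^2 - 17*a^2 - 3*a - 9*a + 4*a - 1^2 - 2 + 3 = -6*a^3 - 26*a^2 - 8*a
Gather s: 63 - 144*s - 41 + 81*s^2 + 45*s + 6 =81*s^2 - 99*s + 28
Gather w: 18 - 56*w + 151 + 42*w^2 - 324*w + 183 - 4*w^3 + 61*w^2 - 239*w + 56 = -4*w^3 + 103*w^2 - 619*w + 408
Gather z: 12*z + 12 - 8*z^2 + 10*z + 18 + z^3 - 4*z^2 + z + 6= z^3 - 12*z^2 + 23*z + 36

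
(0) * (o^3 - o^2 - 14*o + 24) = 0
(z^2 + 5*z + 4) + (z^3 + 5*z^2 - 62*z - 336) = z^3 + 6*z^2 - 57*z - 332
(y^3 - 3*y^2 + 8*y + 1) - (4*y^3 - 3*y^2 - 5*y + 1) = -3*y^3 + 13*y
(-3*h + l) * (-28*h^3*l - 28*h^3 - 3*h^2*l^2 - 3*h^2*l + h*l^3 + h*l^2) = 84*h^4*l + 84*h^4 - 19*h^3*l^2 - 19*h^3*l - 6*h^2*l^3 - 6*h^2*l^2 + h*l^4 + h*l^3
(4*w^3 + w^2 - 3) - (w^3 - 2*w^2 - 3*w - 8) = 3*w^3 + 3*w^2 + 3*w + 5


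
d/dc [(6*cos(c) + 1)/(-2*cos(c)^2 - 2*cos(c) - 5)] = 4*(-3*cos(c)^2 - cos(c) + 7)*sin(c)/(2*cos(c) + cos(2*c) + 6)^2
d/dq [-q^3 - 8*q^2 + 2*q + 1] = -3*q^2 - 16*q + 2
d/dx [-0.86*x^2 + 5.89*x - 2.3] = 5.89 - 1.72*x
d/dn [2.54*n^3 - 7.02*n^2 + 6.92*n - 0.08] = 7.62*n^2 - 14.04*n + 6.92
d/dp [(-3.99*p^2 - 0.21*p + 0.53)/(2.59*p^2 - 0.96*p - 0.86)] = (4.3743*p^2 + 4.1174*p + 0.6894)/(6.7081*p^4 - 4.9728*p^3 - 3.5332*p^2 + 1.6512*p + 0.7396)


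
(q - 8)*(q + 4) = q^2 - 4*q - 32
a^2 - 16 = (a - 4)*(a + 4)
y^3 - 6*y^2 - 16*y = y*(y - 8)*(y + 2)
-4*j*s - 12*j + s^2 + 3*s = (-4*j + s)*(s + 3)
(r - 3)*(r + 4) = r^2 + r - 12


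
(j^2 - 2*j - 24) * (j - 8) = j^3 - 10*j^2 - 8*j + 192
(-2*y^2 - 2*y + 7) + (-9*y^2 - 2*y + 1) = -11*y^2 - 4*y + 8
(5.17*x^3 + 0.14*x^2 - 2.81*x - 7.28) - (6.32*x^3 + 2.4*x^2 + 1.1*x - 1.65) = -1.15*x^3 - 2.26*x^2 - 3.91*x - 5.63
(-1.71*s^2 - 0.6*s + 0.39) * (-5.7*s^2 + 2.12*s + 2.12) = 9.747*s^4 - 0.2052*s^3 - 7.1202*s^2 - 0.4452*s + 0.8268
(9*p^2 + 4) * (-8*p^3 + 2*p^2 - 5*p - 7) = -72*p^5 + 18*p^4 - 77*p^3 - 55*p^2 - 20*p - 28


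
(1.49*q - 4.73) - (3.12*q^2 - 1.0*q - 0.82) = -3.12*q^2 + 2.49*q - 3.91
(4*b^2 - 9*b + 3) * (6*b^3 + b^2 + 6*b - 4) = 24*b^5 - 50*b^4 + 33*b^3 - 67*b^2 + 54*b - 12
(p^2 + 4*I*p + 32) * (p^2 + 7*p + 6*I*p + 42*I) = p^4 + 7*p^3 + 10*I*p^3 + 8*p^2 + 70*I*p^2 + 56*p + 192*I*p + 1344*I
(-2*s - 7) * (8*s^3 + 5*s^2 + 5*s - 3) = -16*s^4 - 66*s^3 - 45*s^2 - 29*s + 21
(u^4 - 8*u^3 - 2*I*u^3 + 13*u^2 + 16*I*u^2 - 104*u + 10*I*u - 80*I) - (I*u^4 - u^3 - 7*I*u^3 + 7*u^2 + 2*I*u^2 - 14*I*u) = u^4 - I*u^4 - 7*u^3 + 5*I*u^3 + 6*u^2 + 14*I*u^2 - 104*u + 24*I*u - 80*I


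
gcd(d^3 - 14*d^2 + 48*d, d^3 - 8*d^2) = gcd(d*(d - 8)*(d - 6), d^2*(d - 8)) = d^2 - 8*d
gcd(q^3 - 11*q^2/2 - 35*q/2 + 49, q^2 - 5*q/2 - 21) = q + 7/2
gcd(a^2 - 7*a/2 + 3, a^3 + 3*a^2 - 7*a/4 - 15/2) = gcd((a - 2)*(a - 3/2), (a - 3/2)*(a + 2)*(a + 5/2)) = a - 3/2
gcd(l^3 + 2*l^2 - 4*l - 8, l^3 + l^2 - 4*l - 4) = l^2 - 4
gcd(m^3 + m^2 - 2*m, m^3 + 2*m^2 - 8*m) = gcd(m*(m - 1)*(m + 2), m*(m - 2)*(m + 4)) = m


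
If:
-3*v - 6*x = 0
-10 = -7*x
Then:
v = -20/7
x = 10/7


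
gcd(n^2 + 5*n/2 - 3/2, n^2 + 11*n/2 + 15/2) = n + 3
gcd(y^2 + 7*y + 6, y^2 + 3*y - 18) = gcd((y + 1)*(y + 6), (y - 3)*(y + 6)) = y + 6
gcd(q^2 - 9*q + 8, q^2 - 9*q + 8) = q^2 - 9*q + 8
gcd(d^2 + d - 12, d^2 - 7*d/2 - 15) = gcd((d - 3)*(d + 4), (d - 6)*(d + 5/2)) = 1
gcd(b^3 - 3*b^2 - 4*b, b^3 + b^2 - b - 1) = b + 1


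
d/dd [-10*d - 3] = -10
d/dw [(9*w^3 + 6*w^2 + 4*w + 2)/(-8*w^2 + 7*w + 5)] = (-72*w^4 + 126*w^3 + 209*w^2 + 92*w + 6)/(64*w^4 - 112*w^3 - 31*w^2 + 70*w + 25)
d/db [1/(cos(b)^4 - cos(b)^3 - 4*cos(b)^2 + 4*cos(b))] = (4*cos(b)^3 - 3*cos(b)^2 - 8*cos(b) + 4)*sin(b)/((cos(b)^3 - cos(b)^2 - 4*cos(b) + 4)^2*cos(b)^2)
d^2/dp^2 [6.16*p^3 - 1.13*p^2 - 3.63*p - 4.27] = 36.96*p - 2.26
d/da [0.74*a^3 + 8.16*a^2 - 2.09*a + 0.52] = 2.22*a^2 + 16.32*a - 2.09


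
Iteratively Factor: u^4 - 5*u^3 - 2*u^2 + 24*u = (u)*(u^3 - 5*u^2 - 2*u + 24) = u*(u - 4)*(u^2 - u - 6) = u*(u - 4)*(u + 2)*(u - 3)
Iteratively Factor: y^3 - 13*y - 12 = (y + 3)*(y^2 - 3*y - 4) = (y - 4)*(y + 3)*(y + 1)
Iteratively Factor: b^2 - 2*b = (b)*(b - 2)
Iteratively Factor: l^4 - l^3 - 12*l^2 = (l - 4)*(l^3 + 3*l^2) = l*(l - 4)*(l^2 + 3*l) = l*(l - 4)*(l + 3)*(l)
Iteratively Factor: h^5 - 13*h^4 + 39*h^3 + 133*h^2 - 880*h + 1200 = (h + 4)*(h^4 - 17*h^3 + 107*h^2 - 295*h + 300) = (h - 4)*(h + 4)*(h^3 - 13*h^2 + 55*h - 75) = (h - 5)*(h - 4)*(h + 4)*(h^2 - 8*h + 15) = (h - 5)*(h - 4)*(h - 3)*(h + 4)*(h - 5)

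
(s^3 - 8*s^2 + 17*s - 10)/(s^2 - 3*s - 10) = (s^2 - 3*s + 2)/(s + 2)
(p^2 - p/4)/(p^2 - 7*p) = (p - 1/4)/(p - 7)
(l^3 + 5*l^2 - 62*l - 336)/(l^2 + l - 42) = (l^2 - 2*l - 48)/(l - 6)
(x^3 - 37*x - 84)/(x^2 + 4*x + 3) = (x^2 - 3*x - 28)/(x + 1)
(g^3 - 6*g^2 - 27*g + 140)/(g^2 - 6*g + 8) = (g^2 - 2*g - 35)/(g - 2)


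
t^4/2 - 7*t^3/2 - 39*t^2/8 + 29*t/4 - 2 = (t/2 + 1)*(t - 8)*(t - 1/2)^2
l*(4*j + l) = 4*j*l + l^2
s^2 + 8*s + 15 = (s + 3)*(s + 5)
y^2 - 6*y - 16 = (y - 8)*(y + 2)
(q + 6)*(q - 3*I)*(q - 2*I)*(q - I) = q^4 + 6*q^3 - 6*I*q^3 - 11*q^2 - 36*I*q^2 - 66*q + 6*I*q + 36*I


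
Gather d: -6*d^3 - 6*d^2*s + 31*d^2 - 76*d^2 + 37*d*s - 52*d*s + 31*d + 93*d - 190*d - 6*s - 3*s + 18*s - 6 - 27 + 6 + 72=-6*d^3 + d^2*(-6*s - 45) + d*(-15*s - 66) + 9*s + 45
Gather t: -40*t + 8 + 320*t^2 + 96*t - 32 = 320*t^2 + 56*t - 24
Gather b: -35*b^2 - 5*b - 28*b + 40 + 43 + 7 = -35*b^2 - 33*b + 90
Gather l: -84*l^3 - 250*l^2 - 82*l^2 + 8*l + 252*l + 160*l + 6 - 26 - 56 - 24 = -84*l^3 - 332*l^2 + 420*l - 100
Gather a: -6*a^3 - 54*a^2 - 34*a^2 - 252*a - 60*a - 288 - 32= -6*a^3 - 88*a^2 - 312*a - 320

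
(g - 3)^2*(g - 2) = g^3 - 8*g^2 + 21*g - 18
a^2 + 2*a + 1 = (a + 1)^2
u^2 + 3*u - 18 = (u - 3)*(u + 6)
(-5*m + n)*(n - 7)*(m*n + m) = -5*m^2*n^2 + 30*m^2*n + 35*m^2 + m*n^3 - 6*m*n^2 - 7*m*n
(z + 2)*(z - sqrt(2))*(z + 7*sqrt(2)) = z^3 + 2*z^2 + 6*sqrt(2)*z^2 - 14*z + 12*sqrt(2)*z - 28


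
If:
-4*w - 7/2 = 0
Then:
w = -7/8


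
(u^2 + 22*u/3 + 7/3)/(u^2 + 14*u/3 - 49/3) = (3*u + 1)/(3*u - 7)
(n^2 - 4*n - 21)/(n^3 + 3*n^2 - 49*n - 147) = 1/(n + 7)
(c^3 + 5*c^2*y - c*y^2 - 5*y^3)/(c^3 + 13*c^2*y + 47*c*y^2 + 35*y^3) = (c - y)/(c + 7*y)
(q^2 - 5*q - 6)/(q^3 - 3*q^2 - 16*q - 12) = 1/(q + 2)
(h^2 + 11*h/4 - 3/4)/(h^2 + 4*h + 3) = (h - 1/4)/(h + 1)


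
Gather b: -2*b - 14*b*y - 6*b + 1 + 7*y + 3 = b*(-14*y - 8) + 7*y + 4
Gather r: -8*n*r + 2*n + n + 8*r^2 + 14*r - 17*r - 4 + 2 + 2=3*n + 8*r^2 + r*(-8*n - 3)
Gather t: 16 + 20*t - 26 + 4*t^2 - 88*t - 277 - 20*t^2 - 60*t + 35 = -16*t^2 - 128*t - 252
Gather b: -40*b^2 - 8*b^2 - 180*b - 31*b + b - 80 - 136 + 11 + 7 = -48*b^2 - 210*b - 198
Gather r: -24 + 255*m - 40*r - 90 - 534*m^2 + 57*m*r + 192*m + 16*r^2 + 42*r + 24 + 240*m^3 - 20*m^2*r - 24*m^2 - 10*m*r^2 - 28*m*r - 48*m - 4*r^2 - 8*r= 240*m^3 - 558*m^2 + 399*m + r^2*(12 - 10*m) + r*(-20*m^2 + 29*m - 6) - 90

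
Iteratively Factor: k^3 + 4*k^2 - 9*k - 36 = (k + 4)*(k^2 - 9) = (k + 3)*(k + 4)*(k - 3)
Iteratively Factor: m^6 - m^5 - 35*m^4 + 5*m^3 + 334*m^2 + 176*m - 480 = (m - 5)*(m^5 + 4*m^4 - 15*m^3 - 70*m^2 - 16*m + 96) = (m - 5)*(m + 3)*(m^4 + m^3 - 18*m^2 - 16*m + 32) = (m - 5)*(m + 2)*(m + 3)*(m^3 - m^2 - 16*m + 16) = (m - 5)*(m - 1)*(m + 2)*(m + 3)*(m^2 - 16) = (m - 5)*(m - 1)*(m + 2)*(m + 3)*(m + 4)*(m - 4)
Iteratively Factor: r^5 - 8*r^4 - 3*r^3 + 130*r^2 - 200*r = (r + 4)*(r^4 - 12*r^3 + 45*r^2 - 50*r) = (r - 2)*(r + 4)*(r^3 - 10*r^2 + 25*r) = r*(r - 2)*(r + 4)*(r^2 - 10*r + 25) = r*(r - 5)*(r - 2)*(r + 4)*(r - 5)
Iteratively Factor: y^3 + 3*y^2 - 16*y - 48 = (y - 4)*(y^2 + 7*y + 12) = (y - 4)*(y + 3)*(y + 4)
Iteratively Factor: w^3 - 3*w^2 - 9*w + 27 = (w - 3)*(w^2 - 9) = (w - 3)*(w + 3)*(w - 3)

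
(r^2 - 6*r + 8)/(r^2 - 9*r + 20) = (r - 2)/(r - 5)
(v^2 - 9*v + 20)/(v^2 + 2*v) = (v^2 - 9*v + 20)/(v*(v + 2))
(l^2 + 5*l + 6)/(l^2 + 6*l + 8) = (l + 3)/(l + 4)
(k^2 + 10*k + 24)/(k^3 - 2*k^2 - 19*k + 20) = (k + 6)/(k^2 - 6*k + 5)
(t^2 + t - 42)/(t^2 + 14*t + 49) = (t - 6)/(t + 7)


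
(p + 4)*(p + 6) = p^2 + 10*p + 24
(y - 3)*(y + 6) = y^2 + 3*y - 18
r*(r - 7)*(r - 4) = r^3 - 11*r^2 + 28*r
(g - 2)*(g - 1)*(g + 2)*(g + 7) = g^4 + 6*g^3 - 11*g^2 - 24*g + 28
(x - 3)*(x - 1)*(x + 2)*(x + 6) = x^4 + 4*x^3 - 17*x^2 - 24*x + 36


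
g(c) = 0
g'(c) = 0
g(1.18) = 0.00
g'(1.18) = 0.00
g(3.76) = 0.00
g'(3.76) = 0.00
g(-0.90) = 0.00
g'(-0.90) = 0.00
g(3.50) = 0.00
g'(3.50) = 0.00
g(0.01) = 0.00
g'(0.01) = 0.00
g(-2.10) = 0.00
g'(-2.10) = 0.00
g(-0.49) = 0.00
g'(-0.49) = 0.00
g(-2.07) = 0.00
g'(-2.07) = 0.00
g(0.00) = 0.00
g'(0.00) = 0.00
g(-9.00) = 0.00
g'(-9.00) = 0.00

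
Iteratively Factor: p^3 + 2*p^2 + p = (p + 1)*(p^2 + p) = (p + 1)^2*(p)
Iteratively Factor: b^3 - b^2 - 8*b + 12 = (b - 2)*(b^2 + b - 6) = (b - 2)^2*(b + 3)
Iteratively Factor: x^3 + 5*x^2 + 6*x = (x)*(x^2 + 5*x + 6) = x*(x + 2)*(x + 3)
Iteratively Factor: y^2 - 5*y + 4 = (y - 1)*(y - 4)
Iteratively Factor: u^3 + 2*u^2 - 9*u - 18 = (u + 3)*(u^2 - u - 6) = (u - 3)*(u + 3)*(u + 2)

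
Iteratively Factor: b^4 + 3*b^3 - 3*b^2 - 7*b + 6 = (b - 1)*(b^3 + 4*b^2 + b - 6) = (b - 1)^2*(b^2 + 5*b + 6) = (b - 1)^2*(b + 3)*(b + 2)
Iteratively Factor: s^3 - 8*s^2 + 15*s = (s - 5)*(s^2 - 3*s) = s*(s - 5)*(s - 3)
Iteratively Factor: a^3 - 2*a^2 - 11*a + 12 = (a + 3)*(a^2 - 5*a + 4) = (a - 4)*(a + 3)*(a - 1)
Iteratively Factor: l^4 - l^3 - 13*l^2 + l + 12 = (l + 3)*(l^3 - 4*l^2 - l + 4) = (l - 1)*(l + 3)*(l^2 - 3*l - 4) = (l - 4)*(l - 1)*(l + 3)*(l + 1)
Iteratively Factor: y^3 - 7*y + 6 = (y - 2)*(y^2 + 2*y - 3) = (y - 2)*(y - 1)*(y + 3)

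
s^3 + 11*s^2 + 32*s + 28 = (s + 2)^2*(s + 7)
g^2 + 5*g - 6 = (g - 1)*(g + 6)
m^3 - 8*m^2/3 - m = m*(m - 3)*(m + 1/3)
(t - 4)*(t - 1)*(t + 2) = t^3 - 3*t^2 - 6*t + 8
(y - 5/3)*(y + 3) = y^2 + 4*y/3 - 5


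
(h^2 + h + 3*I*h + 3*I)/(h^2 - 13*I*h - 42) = (h^2 + h*(1 + 3*I) + 3*I)/(h^2 - 13*I*h - 42)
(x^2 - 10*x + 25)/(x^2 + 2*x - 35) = (x - 5)/(x + 7)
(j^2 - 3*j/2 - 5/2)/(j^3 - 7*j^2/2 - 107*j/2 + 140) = (j + 1)/(j^2 - j - 56)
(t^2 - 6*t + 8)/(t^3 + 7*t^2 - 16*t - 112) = (t - 2)/(t^2 + 11*t + 28)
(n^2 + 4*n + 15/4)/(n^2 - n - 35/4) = (2*n + 3)/(2*n - 7)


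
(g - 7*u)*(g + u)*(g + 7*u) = g^3 + g^2*u - 49*g*u^2 - 49*u^3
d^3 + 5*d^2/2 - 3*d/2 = d*(d - 1/2)*(d + 3)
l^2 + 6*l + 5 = (l + 1)*(l + 5)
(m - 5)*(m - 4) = m^2 - 9*m + 20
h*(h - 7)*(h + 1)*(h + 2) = h^4 - 4*h^3 - 19*h^2 - 14*h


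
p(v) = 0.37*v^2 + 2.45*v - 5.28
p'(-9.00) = -4.21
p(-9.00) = 2.64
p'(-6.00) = -1.99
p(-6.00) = -6.66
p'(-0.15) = 2.34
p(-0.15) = -5.64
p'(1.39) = 3.48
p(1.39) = -1.16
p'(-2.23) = 0.80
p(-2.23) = -8.90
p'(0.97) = 3.17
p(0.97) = -2.56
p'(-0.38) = 2.17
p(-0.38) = -6.16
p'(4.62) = 5.87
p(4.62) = 13.94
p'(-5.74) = -1.80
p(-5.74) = -7.15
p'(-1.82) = 1.10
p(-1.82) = -8.51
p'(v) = 0.74*v + 2.45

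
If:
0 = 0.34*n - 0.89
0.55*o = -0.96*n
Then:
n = 2.62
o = -4.57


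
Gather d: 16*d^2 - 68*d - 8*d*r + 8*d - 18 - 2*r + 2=16*d^2 + d*(-8*r - 60) - 2*r - 16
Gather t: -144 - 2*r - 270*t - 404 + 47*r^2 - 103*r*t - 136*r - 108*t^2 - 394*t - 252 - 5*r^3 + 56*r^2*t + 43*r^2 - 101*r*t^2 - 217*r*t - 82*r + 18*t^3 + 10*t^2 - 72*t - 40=-5*r^3 + 90*r^2 - 220*r + 18*t^3 + t^2*(-101*r - 98) + t*(56*r^2 - 320*r - 736) - 840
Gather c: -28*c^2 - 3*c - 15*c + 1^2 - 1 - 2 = -28*c^2 - 18*c - 2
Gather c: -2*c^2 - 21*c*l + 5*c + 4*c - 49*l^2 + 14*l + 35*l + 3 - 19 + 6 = -2*c^2 + c*(9 - 21*l) - 49*l^2 + 49*l - 10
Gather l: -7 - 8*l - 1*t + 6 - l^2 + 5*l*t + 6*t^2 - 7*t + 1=-l^2 + l*(5*t - 8) + 6*t^2 - 8*t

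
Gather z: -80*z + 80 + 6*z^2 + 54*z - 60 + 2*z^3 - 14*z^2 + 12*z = 2*z^3 - 8*z^2 - 14*z + 20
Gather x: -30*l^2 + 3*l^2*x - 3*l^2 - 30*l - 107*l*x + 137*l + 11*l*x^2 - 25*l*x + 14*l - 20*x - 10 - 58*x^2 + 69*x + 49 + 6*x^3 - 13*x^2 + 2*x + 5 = -33*l^2 + 121*l + 6*x^3 + x^2*(11*l - 71) + x*(3*l^2 - 132*l + 51) + 44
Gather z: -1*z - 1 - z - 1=-2*z - 2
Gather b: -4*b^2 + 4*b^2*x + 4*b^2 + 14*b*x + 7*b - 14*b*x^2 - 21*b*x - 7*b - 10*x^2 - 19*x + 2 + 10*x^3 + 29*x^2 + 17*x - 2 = 4*b^2*x + b*(-14*x^2 - 7*x) + 10*x^3 + 19*x^2 - 2*x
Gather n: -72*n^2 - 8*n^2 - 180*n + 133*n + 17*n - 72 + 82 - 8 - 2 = -80*n^2 - 30*n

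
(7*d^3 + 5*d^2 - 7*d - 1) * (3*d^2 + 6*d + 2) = 21*d^5 + 57*d^4 + 23*d^3 - 35*d^2 - 20*d - 2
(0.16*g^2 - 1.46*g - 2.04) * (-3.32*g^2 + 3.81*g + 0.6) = -0.5312*g^4 + 5.4568*g^3 + 1.3062*g^2 - 8.6484*g - 1.224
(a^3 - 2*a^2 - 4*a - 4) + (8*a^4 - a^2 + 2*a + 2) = 8*a^4 + a^3 - 3*a^2 - 2*a - 2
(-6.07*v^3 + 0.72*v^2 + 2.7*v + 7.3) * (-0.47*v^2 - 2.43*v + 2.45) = 2.8529*v^5 + 14.4117*v^4 - 17.8901*v^3 - 8.228*v^2 - 11.124*v + 17.885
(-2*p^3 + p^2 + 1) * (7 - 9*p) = 18*p^4 - 23*p^3 + 7*p^2 - 9*p + 7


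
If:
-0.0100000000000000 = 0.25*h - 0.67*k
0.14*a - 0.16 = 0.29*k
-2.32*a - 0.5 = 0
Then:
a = -0.22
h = -1.80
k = -0.66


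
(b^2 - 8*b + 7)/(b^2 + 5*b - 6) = (b - 7)/(b + 6)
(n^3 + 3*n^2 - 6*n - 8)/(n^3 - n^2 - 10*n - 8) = (n^2 + 2*n - 8)/(n^2 - 2*n - 8)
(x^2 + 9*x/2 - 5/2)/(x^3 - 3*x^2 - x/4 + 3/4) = 2*(x + 5)/(2*x^2 - 5*x - 3)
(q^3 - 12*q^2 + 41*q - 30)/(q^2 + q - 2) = (q^2 - 11*q + 30)/(q + 2)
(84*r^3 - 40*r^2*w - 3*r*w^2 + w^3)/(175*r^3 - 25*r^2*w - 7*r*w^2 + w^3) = (12*r^2 - 4*r*w - w^2)/(25*r^2 - w^2)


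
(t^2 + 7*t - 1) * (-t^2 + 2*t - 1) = -t^4 - 5*t^3 + 14*t^2 - 9*t + 1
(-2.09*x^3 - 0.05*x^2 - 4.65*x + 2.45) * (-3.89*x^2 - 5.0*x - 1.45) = 8.1301*x^5 + 10.6445*x^4 + 21.369*x^3 + 13.792*x^2 - 5.5075*x - 3.5525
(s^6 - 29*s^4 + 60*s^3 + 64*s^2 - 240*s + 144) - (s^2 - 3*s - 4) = s^6 - 29*s^4 + 60*s^3 + 63*s^2 - 237*s + 148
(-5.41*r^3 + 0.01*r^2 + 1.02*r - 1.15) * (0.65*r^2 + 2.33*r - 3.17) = -3.5165*r^5 - 12.5988*r^4 + 17.836*r^3 + 1.5974*r^2 - 5.9129*r + 3.6455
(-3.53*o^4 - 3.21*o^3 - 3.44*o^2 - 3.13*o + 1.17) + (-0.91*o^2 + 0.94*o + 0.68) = -3.53*o^4 - 3.21*o^3 - 4.35*o^2 - 2.19*o + 1.85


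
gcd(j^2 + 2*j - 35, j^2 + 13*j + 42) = j + 7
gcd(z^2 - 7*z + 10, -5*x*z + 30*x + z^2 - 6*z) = 1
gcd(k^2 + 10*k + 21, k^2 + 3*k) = k + 3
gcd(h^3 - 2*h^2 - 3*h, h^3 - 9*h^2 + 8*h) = h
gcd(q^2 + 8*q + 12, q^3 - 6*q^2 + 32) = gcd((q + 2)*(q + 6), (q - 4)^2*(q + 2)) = q + 2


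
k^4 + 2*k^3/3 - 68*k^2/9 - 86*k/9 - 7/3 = (k - 3)*(k + 1/3)*(k + 1)*(k + 7/3)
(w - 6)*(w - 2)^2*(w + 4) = w^4 - 6*w^3 - 12*w^2 + 88*w - 96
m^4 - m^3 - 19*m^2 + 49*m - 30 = (m - 3)*(m - 2)*(m - 1)*(m + 5)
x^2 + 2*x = x*(x + 2)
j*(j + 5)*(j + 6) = j^3 + 11*j^2 + 30*j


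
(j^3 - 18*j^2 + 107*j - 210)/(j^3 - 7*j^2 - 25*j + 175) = (j - 6)/(j + 5)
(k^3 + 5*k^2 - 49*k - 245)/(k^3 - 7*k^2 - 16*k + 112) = (k^2 + 12*k + 35)/(k^2 - 16)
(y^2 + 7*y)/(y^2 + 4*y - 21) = y/(y - 3)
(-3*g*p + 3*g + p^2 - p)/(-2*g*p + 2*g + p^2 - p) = (-3*g + p)/(-2*g + p)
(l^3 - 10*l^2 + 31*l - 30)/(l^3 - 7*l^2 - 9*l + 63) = (l^2 - 7*l + 10)/(l^2 - 4*l - 21)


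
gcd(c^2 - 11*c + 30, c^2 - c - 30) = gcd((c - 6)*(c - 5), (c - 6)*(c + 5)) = c - 6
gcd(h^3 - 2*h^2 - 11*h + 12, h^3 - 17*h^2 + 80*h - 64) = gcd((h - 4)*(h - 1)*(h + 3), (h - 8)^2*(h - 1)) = h - 1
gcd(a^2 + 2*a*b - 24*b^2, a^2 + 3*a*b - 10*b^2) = 1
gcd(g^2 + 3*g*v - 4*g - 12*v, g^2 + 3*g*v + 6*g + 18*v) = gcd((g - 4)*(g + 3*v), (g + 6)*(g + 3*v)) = g + 3*v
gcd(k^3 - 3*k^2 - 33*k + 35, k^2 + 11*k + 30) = k + 5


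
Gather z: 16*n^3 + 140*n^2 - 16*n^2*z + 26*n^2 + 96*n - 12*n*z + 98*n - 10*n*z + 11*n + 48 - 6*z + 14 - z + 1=16*n^3 + 166*n^2 + 205*n + z*(-16*n^2 - 22*n - 7) + 63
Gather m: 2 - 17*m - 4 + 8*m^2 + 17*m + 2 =8*m^2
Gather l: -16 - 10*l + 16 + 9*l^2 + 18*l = 9*l^2 + 8*l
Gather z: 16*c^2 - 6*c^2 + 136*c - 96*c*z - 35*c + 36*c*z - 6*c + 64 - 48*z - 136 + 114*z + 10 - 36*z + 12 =10*c^2 + 95*c + z*(30 - 60*c) - 50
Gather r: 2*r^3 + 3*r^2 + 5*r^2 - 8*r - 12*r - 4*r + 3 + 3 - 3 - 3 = 2*r^3 + 8*r^2 - 24*r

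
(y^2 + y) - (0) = y^2 + y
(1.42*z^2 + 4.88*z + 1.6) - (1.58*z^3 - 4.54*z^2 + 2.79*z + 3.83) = -1.58*z^3 + 5.96*z^2 + 2.09*z - 2.23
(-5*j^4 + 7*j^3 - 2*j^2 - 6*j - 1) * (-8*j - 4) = 40*j^5 - 36*j^4 - 12*j^3 + 56*j^2 + 32*j + 4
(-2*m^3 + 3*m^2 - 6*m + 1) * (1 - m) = 2*m^4 - 5*m^3 + 9*m^2 - 7*m + 1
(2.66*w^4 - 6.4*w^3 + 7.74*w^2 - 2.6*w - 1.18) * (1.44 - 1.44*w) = -3.8304*w^5 + 13.0464*w^4 - 20.3616*w^3 + 14.8896*w^2 - 2.0448*w - 1.6992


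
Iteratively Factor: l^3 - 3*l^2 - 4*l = (l + 1)*(l^2 - 4*l) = (l - 4)*(l + 1)*(l)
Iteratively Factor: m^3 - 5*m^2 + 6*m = (m - 2)*(m^2 - 3*m) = m*(m - 2)*(m - 3)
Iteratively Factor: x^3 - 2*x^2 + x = (x)*(x^2 - 2*x + 1) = x*(x - 1)*(x - 1)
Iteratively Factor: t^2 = (t)*(t)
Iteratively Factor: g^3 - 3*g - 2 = (g - 2)*(g^2 + 2*g + 1) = (g - 2)*(g + 1)*(g + 1)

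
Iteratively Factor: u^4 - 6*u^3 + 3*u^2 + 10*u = (u)*(u^3 - 6*u^2 + 3*u + 10) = u*(u - 5)*(u^2 - u - 2) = u*(u - 5)*(u - 2)*(u + 1)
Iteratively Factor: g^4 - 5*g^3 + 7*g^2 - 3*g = (g)*(g^3 - 5*g^2 + 7*g - 3) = g*(g - 3)*(g^2 - 2*g + 1) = g*(g - 3)*(g - 1)*(g - 1)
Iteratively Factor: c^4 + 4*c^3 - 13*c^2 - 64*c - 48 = (c + 3)*(c^3 + c^2 - 16*c - 16) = (c + 3)*(c + 4)*(c^2 - 3*c - 4) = (c - 4)*(c + 3)*(c + 4)*(c + 1)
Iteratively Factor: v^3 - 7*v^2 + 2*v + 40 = (v - 4)*(v^2 - 3*v - 10) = (v - 5)*(v - 4)*(v + 2)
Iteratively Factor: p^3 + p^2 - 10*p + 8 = (p + 4)*(p^2 - 3*p + 2) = (p - 2)*(p + 4)*(p - 1)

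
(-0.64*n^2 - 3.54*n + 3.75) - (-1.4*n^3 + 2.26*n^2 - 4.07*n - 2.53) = 1.4*n^3 - 2.9*n^2 + 0.53*n + 6.28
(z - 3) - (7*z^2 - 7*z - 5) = -7*z^2 + 8*z + 2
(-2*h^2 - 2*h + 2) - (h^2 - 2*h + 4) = -3*h^2 - 2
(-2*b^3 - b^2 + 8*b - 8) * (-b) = 2*b^4 + b^3 - 8*b^2 + 8*b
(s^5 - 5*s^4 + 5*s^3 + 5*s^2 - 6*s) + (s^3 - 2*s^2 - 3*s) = s^5 - 5*s^4 + 6*s^3 + 3*s^2 - 9*s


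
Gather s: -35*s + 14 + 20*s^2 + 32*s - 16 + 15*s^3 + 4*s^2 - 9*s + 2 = 15*s^3 + 24*s^2 - 12*s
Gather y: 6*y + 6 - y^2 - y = -y^2 + 5*y + 6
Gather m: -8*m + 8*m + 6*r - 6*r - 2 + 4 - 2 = 0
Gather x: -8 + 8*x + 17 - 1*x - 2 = 7*x + 7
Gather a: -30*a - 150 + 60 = -30*a - 90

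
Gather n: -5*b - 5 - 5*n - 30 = -5*b - 5*n - 35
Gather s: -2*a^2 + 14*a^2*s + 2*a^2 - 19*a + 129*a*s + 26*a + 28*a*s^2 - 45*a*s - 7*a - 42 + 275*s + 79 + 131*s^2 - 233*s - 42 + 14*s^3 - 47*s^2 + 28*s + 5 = 14*s^3 + s^2*(28*a + 84) + s*(14*a^2 + 84*a + 70)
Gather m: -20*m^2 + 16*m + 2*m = -20*m^2 + 18*m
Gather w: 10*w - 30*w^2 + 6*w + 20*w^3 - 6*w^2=20*w^3 - 36*w^2 + 16*w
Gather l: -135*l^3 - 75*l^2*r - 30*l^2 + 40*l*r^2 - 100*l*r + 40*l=-135*l^3 + l^2*(-75*r - 30) + l*(40*r^2 - 100*r + 40)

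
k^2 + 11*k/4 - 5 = (k - 5/4)*(k + 4)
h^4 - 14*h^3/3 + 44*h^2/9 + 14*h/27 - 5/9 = (h - 3)*(h - 5/3)*(h - 1/3)*(h + 1/3)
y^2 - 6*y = y*(y - 6)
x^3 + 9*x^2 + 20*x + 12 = (x + 1)*(x + 2)*(x + 6)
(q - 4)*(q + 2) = q^2 - 2*q - 8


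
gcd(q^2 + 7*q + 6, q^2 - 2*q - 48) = q + 6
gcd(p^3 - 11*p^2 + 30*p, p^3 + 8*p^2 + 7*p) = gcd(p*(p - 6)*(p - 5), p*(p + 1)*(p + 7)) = p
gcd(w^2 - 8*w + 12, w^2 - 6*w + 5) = 1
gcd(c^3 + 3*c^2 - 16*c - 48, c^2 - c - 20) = c + 4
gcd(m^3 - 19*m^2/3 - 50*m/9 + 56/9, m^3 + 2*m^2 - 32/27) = m^2 + 2*m/3 - 8/9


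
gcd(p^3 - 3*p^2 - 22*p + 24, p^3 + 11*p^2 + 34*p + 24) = p + 4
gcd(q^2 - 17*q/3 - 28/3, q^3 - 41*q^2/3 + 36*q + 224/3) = q^2 - 17*q/3 - 28/3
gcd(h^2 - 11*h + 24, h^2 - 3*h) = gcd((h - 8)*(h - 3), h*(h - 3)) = h - 3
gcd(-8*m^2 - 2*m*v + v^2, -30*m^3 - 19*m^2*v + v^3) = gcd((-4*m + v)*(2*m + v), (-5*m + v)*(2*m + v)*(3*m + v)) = 2*m + v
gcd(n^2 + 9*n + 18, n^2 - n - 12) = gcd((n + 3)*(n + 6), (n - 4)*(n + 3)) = n + 3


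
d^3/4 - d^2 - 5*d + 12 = (d/4 + 1)*(d - 6)*(d - 2)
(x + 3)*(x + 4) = x^2 + 7*x + 12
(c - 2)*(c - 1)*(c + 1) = c^3 - 2*c^2 - c + 2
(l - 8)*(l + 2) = l^2 - 6*l - 16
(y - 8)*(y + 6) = y^2 - 2*y - 48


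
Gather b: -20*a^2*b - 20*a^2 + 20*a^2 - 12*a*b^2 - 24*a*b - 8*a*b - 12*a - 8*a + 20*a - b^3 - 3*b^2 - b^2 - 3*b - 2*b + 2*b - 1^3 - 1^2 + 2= -b^3 + b^2*(-12*a - 4) + b*(-20*a^2 - 32*a - 3)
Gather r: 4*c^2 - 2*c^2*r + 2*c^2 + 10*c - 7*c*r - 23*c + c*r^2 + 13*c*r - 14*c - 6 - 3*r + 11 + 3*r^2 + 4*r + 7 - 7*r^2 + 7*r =6*c^2 - 27*c + r^2*(c - 4) + r*(-2*c^2 + 6*c + 8) + 12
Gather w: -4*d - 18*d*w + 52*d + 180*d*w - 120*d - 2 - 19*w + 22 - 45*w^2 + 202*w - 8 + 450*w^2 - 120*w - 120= -72*d + 405*w^2 + w*(162*d + 63) - 108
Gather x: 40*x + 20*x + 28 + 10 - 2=60*x + 36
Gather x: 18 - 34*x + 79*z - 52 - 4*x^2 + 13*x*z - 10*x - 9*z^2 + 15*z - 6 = -4*x^2 + x*(13*z - 44) - 9*z^2 + 94*z - 40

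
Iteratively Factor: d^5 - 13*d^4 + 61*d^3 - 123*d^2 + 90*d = (d - 3)*(d^4 - 10*d^3 + 31*d^2 - 30*d) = (d - 3)^2*(d^3 - 7*d^2 + 10*d) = d*(d - 3)^2*(d^2 - 7*d + 10) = d*(d - 5)*(d - 3)^2*(d - 2)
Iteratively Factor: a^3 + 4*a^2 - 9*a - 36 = (a + 4)*(a^2 - 9) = (a + 3)*(a + 4)*(a - 3)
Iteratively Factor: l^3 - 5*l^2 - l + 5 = (l - 1)*(l^2 - 4*l - 5) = (l - 5)*(l - 1)*(l + 1)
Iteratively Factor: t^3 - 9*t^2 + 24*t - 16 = (t - 4)*(t^2 - 5*t + 4) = (t - 4)^2*(t - 1)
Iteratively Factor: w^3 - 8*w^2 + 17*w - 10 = (w - 1)*(w^2 - 7*w + 10) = (w - 5)*(w - 1)*(w - 2)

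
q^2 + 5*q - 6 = (q - 1)*(q + 6)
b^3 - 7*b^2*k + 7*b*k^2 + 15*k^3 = (b - 5*k)*(b - 3*k)*(b + k)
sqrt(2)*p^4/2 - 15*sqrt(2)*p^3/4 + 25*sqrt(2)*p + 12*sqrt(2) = (p - 6)*(p - 4)*(p + 1/2)*(sqrt(2)*p/2 + sqrt(2))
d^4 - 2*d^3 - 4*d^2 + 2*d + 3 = (d - 3)*(d - 1)*(d + 1)^2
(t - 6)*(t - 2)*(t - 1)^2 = t^4 - 10*t^3 + 29*t^2 - 32*t + 12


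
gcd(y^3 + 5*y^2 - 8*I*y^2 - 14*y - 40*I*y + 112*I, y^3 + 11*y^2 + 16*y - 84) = y^2 + 5*y - 14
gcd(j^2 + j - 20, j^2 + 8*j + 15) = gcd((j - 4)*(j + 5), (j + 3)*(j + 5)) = j + 5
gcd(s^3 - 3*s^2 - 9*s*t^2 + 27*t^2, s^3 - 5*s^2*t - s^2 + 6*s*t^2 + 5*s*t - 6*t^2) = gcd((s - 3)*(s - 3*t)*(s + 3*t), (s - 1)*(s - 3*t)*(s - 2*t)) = s - 3*t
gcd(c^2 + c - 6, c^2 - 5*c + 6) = c - 2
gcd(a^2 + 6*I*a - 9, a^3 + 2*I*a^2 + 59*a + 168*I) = a + 3*I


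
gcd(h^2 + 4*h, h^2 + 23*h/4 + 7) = h + 4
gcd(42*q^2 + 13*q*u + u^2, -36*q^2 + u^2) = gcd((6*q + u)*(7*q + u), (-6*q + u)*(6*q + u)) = 6*q + u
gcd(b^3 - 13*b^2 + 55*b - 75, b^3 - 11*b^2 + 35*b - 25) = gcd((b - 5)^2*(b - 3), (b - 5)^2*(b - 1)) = b^2 - 10*b + 25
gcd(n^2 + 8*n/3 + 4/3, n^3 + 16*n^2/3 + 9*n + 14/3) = n + 2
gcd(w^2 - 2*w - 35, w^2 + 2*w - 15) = w + 5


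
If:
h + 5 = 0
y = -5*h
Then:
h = -5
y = 25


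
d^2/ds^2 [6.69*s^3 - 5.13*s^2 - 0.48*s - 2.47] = 40.14*s - 10.26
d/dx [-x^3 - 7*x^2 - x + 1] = -3*x^2 - 14*x - 1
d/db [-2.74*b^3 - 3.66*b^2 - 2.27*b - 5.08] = -8.22*b^2 - 7.32*b - 2.27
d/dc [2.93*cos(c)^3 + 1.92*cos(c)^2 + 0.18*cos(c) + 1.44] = (8.79*sin(c)^2 - 3.84*cos(c) - 8.97)*sin(c)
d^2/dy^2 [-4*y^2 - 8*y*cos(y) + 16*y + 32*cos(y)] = 8*y*cos(y) + 16*sin(y) - 32*cos(y) - 8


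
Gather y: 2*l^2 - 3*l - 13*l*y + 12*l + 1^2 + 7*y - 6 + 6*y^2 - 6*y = 2*l^2 + 9*l + 6*y^2 + y*(1 - 13*l) - 5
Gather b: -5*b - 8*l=-5*b - 8*l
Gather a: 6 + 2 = 8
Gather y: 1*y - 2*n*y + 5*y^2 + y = 5*y^2 + y*(2 - 2*n)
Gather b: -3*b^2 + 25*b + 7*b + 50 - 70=-3*b^2 + 32*b - 20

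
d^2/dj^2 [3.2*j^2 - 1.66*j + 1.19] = 6.40000000000000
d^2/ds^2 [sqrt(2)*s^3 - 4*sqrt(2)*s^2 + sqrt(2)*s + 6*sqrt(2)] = sqrt(2)*(6*s - 8)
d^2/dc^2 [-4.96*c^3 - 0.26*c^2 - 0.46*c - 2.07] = -29.76*c - 0.52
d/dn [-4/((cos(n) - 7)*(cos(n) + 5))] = 8*(1 - cos(n))*sin(n)/((cos(n) - 7)^2*(cos(n) + 5)^2)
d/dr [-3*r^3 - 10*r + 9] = -9*r^2 - 10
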